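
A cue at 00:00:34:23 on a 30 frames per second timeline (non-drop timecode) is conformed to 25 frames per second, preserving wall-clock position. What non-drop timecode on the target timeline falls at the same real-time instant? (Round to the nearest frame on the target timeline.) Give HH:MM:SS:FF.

00:00:34:19

Source frame index: (0×3600 + 0×60 + 34) × 30 + 23 = 1043.
Real time: 1043 / (30) = 1043/30 s.
Target frame: (1043/30) × (25) = 5215/6 ≈ 869.167 → 869.
At 25 labels/s: frame 869 → 00:00:34:19.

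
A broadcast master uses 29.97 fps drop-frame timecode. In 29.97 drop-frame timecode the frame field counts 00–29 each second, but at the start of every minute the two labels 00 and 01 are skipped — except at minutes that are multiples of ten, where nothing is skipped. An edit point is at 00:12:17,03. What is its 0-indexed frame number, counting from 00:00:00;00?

Complete 10-minute blocks: 1, each 17982 frames → 17982.
Remaining 2 whole minutes in the current block: 1800 + 1 × 1798 = 3598 frames.
Within the current minute: 17 × 30 + 3 − 2 = 511 (labels ;00/;01 skipped at this minute). Total = 17982 + 3598 + 511 = 22091.

22091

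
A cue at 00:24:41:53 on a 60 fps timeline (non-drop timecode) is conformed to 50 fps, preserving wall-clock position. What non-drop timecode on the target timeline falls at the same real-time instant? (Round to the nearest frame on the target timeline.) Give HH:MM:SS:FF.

Source frame index: (0×3600 + 24×60 + 41) × 60 + 53 = 88913.
Real time: 88913 / (60) = 88913/60 s.
Target frame: (88913/60) × (50) = 444565/6 ≈ 74094.167 → 74094.
At 50 labels/s: frame 74094 → 00:24:41:44.

00:24:41:44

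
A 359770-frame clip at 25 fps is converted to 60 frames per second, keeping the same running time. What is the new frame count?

863448 frames

Target frames = source frames × (target rate / source rate) = 359770 × (60)/(25) = 359770 × 12/5 = 863448.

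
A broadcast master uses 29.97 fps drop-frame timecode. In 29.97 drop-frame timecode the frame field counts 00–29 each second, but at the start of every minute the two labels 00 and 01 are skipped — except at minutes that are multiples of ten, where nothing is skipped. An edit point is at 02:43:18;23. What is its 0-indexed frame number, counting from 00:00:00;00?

293669

Complete 10-minute blocks: 16, each 17982 frames → 287712.
Remaining 3 whole minutes in the current block: 1800 + 2 × 1798 = 5396 frames.
Within the current minute: 18 × 30 + 23 − 2 = 561 (labels ;00/;01 skipped at this minute). Total = 287712 + 5396 + 561 = 293669.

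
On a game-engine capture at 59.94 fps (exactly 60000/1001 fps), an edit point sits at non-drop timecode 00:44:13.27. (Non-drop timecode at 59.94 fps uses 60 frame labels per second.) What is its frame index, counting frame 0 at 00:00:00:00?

Total seconds to the label: (0 × 3600 + 44 × 60 + 13) = 2653.
Frame index = 2653 × 60 + 27 = 159207.

frame 159207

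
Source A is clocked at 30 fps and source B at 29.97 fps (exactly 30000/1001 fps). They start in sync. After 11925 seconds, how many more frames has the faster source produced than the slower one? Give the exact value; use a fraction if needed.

357750/1001 frames

A emits 30 × 11925 = 357750 frames; B emits 30000/1001 × 11925 = 357750000/1001.
Difference = 357750/1001 frames (≈ 357.3926); B is behind A.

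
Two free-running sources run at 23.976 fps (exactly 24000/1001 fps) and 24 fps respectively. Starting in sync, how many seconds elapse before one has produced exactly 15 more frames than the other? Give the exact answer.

The gap grows by |24 − 24000/1001| = 24/1001 frames per second.
Time for a 15-frame gap: 15 ÷ (24/1001) = 625.625 s.

625.625 seconds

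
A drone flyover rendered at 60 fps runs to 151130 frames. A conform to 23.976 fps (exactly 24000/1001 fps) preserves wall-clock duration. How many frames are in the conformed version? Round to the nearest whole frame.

Frames at target rate = 151130 × (24000/1001) / (60) = 8636000/143 ≈ 60391.608.
Nearest whole frame: 60392.

60392 frames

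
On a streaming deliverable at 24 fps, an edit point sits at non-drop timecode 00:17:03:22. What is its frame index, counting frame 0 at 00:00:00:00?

Total seconds to the label: (0 × 3600 + 17 × 60 + 3) = 1023.
Frame index = 1023 × 24 + 22 = 24574.

24574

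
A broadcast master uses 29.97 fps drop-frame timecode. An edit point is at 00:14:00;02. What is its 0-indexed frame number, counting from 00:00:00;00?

Complete 10-minute blocks: 1, each 17982 frames → 17982.
Remaining 4 whole minutes in the current block: 1800 + 3 × 1798 = 7194 frames.
Within the current minute: 0 × 30 + 2 − 2 = 0 (labels ;00/;01 skipped at this minute). Total = 17982 + 7194 + 0 = 25176.

25176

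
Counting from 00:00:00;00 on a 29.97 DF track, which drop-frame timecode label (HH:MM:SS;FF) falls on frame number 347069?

Each 10-minute DF block holds 10 × 60 × 30 − 9 × 2 = 17982 frames. 347069 ÷ 17982 → 19 full blocks, remainder 5411.
Within the partial block the first minute is 1800 frames and each further minute 1798, so 3 further minute boundaries passed. Total skipped labels = 18 × 19 + 2 × 3 = 348.
Non-drop label index = 347069 + 348 = 347417; at 30 labels/s that is 03:13:00:17, i.e. DF 03:13:00;17.

03:13:00;17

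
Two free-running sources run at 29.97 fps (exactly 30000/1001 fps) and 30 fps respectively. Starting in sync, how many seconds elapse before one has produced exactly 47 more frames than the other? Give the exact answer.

47047/30 seconds

The gap grows by |30 − 30000/1001| = 30/1001 frames per second.
Time for a 47-frame gap: 47 ÷ (30/1001) = 47047/30 s.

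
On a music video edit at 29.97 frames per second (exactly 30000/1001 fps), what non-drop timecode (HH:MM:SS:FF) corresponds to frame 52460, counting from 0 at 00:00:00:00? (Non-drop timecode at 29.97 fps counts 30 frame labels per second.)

52460 ÷ 30 = 1748 full seconds, remainder 20 frames.
1748 s = 0 h 29 min 8 s.
Timecode: 00:29:08:20.

00:29:08:20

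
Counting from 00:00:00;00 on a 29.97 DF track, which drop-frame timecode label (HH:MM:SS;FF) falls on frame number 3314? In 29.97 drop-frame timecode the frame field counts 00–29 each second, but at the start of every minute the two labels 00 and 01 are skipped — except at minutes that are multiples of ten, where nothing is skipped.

Each 10-minute DF block holds 10 × 60 × 30 − 9 × 2 = 17982 frames. 3314 ÷ 17982 → 0 full blocks, remainder 3314.
Within the partial block the first minute is 1800 frames and each further minute 1798, so 1 further minute boundary passed. Total skipped labels = 18 × 0 + 2 × 1 = 2.
Non-drop label index = 3314 + 2 = 3316; at 30 labels/s that is 00:01:50:16, i.e. DF 00:01:50;16.

00:01:50;16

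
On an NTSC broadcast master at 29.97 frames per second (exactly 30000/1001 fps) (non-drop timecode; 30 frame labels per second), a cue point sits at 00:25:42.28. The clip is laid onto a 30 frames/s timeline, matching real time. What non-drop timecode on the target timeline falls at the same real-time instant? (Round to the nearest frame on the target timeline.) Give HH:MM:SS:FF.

Source frame index: (0×3600 + 25×60 + 42) × 30 + 28 = 46288.
Real time: 46288 / (30000/1001) = 2895893/1875 s.
Target frame: (2895893/1875) × (30) = 5791786/125 ≈ 46334.288 → 46334.
At 30 labels/s: frame 46334 → 00:25:44:14.

00:25:44:14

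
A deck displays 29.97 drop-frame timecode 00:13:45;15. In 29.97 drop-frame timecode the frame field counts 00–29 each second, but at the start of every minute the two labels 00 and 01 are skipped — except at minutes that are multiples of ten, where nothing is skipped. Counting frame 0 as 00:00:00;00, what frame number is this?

24741

Complete 10-minute blocks: 1, each 17982 frames → 17982.
Remaining 3 whole minutes in the current block: 1800 + 2 × 1798 = 5396 frames.
Within the current minute: 45 × 30 + 15 − 2 = 1363 (labels ;00/;01 skipped at this minute). Total = 17982 + 5396 + 1363 = 24741.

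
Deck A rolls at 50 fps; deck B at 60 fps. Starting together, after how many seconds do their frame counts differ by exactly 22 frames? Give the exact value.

The gap grows by |60 − 50| = 10 frames per second.
Time for a 22-frame gap: 22 ÷ (10) = 2.2 s.

2.2 seconds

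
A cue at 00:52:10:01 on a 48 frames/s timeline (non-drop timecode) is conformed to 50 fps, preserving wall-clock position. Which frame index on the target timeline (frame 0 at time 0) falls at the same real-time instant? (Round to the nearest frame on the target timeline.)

frame 156501

Source frame index: (0×3600 + 52×60 + 10) × 48 + 1 = 150241.
Real time: 150241 / (48) = 150241/48 s.
Target frame: (150241/48) × (50) = 3756025/24 ≈ 156501.042 → 156501.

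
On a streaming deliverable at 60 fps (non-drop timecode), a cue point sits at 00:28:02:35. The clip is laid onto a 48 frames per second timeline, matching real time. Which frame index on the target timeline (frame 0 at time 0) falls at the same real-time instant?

Source frame index: (0×3600 + 28×60 + 2) × 60 + 35 = 100955.
Real time: 100955 / (60) = 20191/12 s.
Target frame: (20191/12) × (48) = 80764.

frame 80764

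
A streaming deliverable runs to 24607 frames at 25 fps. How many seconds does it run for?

984.28 seconds

Running time = 24607 / (25) = 984.28 s.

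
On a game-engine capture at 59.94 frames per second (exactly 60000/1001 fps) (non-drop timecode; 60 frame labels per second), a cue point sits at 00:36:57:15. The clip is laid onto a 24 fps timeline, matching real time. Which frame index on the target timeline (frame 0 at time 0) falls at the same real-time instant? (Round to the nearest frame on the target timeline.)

Source frame index: (0×3600 + 36×60 + 57) × 60 + 15 = 133035.
Real time: 133035 / (60000/1001) = 8877869/4000 s.
Target frame: (8877869/4000) × (24) = 26633607/500 ≈ 53267.214 → 53267.

frame 53267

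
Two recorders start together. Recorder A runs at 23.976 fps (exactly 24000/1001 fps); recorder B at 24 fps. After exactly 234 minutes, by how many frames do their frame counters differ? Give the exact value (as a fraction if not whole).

25920/77 frames

234 min = 14040 s.
A emits 24000/1001 × 14040 = 25920000/77 frames; B emits 24 × 14040 = 336960.
Difference = 25920/77 frames (≈ 336.6234); B is ahead of A.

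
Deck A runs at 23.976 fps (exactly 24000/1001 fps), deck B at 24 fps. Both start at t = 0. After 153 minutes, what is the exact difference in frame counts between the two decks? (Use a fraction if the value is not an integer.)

220320/1001 frames

153 min = 9180 s.
A emits 24000/1001 × 9180 = 220320000/1001 frames; B emits 24 × 9180 = 220320.
Difference = 220320/1001 frames (≈ 220.0999); B is ahead of A.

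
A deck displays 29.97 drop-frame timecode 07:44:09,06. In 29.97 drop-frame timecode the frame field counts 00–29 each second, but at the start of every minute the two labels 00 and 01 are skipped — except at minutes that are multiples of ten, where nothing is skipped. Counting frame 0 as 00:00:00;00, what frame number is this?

As if non-drop at 30 labels/s: (7 × 3600 + 44 × 60 + 9) × 30 + 6 = 835476.
Minute boundaries passed: 464; those not divisible by 10: 464 − 46 = 418; dropped labels = 2 × 418 = 836.
Actual frame index = 835476 − 836 = 834640.

834640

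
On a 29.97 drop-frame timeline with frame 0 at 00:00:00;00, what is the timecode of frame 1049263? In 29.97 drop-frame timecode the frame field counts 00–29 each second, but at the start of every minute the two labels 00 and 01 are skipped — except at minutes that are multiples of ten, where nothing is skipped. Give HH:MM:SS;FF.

Each 10-minute DF block holds 10 × 60 × 30 − 9 × 2 = 17982 frames. 1049263 ÷ 17982 → 58 full blocks, remainder 6307.
Within the partial block the first minute is 1800 frames and each further minute 1798, so 3 further minute boundaries passed. Total skipped labels = 18 × 58 + 2 × 3 = 1050.
Non-drop label index = 1049263 + 1050 = 1050313; at 30 labels/s that is 09:43:30:13, i.e. DF 09:43:30;13.

09:43:30;13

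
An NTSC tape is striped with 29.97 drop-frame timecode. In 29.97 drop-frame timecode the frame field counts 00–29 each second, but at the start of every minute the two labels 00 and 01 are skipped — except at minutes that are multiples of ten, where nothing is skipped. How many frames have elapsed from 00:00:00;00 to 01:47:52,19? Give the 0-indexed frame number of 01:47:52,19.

193985

As if non-drop at 30 labels/s: (1 × 3600 + 47 × 60 + 52) × 30 + 19 = 194179.
Minute boundaries passed: 107; those not divisible by 10: 107 − 10 = 97; dropped labels = 2 × 97 = 194.
Actual frame index = 194179 − 194 = 193985.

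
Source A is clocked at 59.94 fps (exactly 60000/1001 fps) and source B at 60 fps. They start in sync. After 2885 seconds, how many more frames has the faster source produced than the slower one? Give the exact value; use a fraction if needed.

A emits 60000/1001 × 2885 = 173100000/1001 frames; B emits 60 × 2885 = 173100.
Difference = 173100/1001 frames (≈ 172.9271); B is ahead of A.

173100/1001 frames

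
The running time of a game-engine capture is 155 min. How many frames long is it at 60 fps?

558000 frames

155 min = 9300 s.
Frames = 9300 × 60 = 558000.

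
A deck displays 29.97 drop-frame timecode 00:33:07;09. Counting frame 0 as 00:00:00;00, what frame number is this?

Complete 10-minute blocks: 3, each 17982 frames → 53946.
Remaining 3 whole minutes in the current block: 1800 + 2 × 1798 = 5396 frames.
Within the current minute: 7 × 30 + 9 − 2 = 217 (labels ;00/;01 skipped at this minute). Total = 53946 + 5396 + 217 = 59559.

59559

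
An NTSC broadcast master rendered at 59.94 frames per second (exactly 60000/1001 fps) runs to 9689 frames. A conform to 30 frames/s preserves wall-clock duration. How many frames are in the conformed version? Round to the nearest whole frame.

Frames at target rate = 9689 × (30) / (60000/1001) = 9698689/2000 ≈ 4849.345.
Nearest whole frame: 4849.

4849 frames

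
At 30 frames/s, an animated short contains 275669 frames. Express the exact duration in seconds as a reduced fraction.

275669/30 seconds

Running time = 275669 ÷ (30) = 275669 × 1/30 = 275669/30 s.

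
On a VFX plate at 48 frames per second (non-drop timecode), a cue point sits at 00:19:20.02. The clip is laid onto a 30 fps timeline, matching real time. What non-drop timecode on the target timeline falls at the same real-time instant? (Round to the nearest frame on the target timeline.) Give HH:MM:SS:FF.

Source frame index: (0×3600 + 19×60 + 20) × 48 + 2 = 55682.
Real time: 55682 / (48) = 27841/24 s.
Target frame: (27841/24) × (30) = 139205/4 ≈ 34801.250 → 34801.
At 30 labels/s: frame 34801 → 00:19:20:01.

00:19:20:01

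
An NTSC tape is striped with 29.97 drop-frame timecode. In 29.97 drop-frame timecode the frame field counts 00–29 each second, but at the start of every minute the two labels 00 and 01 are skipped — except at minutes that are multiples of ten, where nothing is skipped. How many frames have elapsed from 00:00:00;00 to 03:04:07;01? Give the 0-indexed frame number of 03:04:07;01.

331079

As if non-drop at 30 labels/s: (3 × 3600 + 4 × 60 + 7) × 30 + 1 = 331411.
Minute boundaries passed: 184; those not divisible by 10: 184 − 18 = 166; dropped labels = 2 × 166 = 332.
Actual frame index = 331411 − 332 = 331079.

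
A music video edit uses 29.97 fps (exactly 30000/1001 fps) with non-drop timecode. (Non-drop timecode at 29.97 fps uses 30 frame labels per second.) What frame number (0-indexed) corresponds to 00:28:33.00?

Total seconds to the label: (0 × 3600 + 28 × 60 + 33) = 1713.
Frame index = 1713 × 30 + 0 = 51390.

51390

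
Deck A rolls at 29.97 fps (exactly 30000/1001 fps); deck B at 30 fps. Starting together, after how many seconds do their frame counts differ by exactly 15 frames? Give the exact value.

500.5 seconds

The gap grows by |30 − 30000/1001| = 30/1001 frames per second.
Time for a 15-frame gap: 15 ÷ (30/1001) = 500.5 s.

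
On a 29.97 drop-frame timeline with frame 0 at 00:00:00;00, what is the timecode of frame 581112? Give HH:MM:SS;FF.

Ten DF minutes hold 17982 frames, so frame 581112 lies in block 32 (frames 575424–593405) with 5688 frames into that block.
The block's first minute is 1800 frames and the rest 1798 each; 5688 frames reaches minute 3, so 32 × 18 + 3 × 2 = 582 labels have been skipped so far.
Adding those back, label number 581112 + 582 = 581694 at 30 labels/s is 19389 s + 24 f = 5 h 23 min 9 s frame 24, i.e. 05:23:09;24.

05:23:09;24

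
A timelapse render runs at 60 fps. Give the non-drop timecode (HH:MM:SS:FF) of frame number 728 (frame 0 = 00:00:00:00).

00:00:12:08

728 ÷ 60 = 12 full seconds, remainder 8 frames.
12 s = 0 h 0 min 12 s.
Timecode: 00:00:12:08.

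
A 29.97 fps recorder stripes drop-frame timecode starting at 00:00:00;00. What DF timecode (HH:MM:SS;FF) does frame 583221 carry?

05:24:20;05

Each 10-minute DF block holds 10 × 60 × 30 − 9 × 2 = 17982 frames. 583221 ÷ 17982 → 32 full blocks, remainder 7797.
Within the partial block the first minute is 1800 frames and each further minute 1798, so 4 further minute boundaries passed. Total skipped labels = 18 × 32 + 2 × 4 = 584.
Non-drop label index = 583221 + 584 = 583805; at 30 labels/s that is 05:24:20:05, i.e. DF 05:24:20;05.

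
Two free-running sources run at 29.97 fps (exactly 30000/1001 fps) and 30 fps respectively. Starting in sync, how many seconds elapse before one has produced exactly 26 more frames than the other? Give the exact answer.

The gap grows by |30 − 30000/1001| = 30/1001 frames per second.
Time for a 26-frame gap: 26 ÷ (30/1001) = 13013/15 s.

13013/15 seconds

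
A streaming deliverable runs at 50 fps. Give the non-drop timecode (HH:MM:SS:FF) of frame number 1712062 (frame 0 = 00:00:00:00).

09:30:41:12

1712062 ÷ 50 = 34241 full seconds, remainder 12 frames.
34241 s = 9 h 30 min 41 s.
Timecode: 09:30:41:12.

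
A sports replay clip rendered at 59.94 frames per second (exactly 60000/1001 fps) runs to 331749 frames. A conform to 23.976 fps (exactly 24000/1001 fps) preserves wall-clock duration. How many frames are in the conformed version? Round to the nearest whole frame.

Frames at target rate = 331749 × (24000/1001) / (60000/1001) = 663498/5 ≈ 132699.600.
Nearest whole frame: 132700.

132700 frames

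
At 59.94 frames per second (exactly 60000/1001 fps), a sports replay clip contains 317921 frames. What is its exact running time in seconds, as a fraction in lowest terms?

Running time = 317921 ÷ (60000/1001) = 317921 × 1001/60000 = 318238921/60000 s.

318238921/60000 seconds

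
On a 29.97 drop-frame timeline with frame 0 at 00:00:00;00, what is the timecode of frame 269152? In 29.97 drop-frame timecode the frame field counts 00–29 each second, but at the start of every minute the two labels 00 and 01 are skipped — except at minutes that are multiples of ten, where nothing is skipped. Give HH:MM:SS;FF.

02:29:40;22

Ten DF minutes hold 17982 frames, so frame 269152 lies in block 14 (frames 251748–269729) with 17404 frames into that block.
The block's first minute is 1800 frames and the rest 1798 each; 17404 frames reaches minute 9, so 14 × 18 + 9 × 2 = 270 labels have been skipped so far.
Adding those back, label number 269152 + 270 = 269422 at 30 labels/s is 8980 s + 22 f = 2 h 29 min 40 s frame 22, i.e. 02:29:40;22.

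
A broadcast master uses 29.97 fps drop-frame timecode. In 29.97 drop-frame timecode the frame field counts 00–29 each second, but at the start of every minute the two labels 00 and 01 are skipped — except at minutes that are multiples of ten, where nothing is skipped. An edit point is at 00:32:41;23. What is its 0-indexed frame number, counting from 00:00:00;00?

58795

As if non-drop at 30 labels/s: (0 × 3600 + 32 × 60 + 41) × 30 + 23 = 58853.
Minute boundaries passed: 32; those not divisible by 10: 32 − 3 = 29; dropped labels = 2 × 29 = 58.
Actual frame index = 58853 − 58 = 58795.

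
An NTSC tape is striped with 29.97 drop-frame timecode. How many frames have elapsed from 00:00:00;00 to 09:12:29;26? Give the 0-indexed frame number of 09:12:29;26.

Complete 10-minute blocks: 55, each 17982 frames → 989010.
Remaining 2 whole minutes in the current block: 1800 + 1 × 1798 = 3598 frames.
Within the current minute: 29 × 30 + 26 − 2 = 894 (labels ;00/;01 skipped at this minute). Total = 989010 + 3598 + 894 = 993502.

993502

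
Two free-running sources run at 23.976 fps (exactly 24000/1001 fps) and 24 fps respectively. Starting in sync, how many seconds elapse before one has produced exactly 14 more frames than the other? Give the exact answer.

7007/12 seconds

The gap grows by |24 − 24000/1001| = 24/1001 frames per second.
Time for a 14-frame gap: 14 ÷ (24/1001) = 7007/12 s.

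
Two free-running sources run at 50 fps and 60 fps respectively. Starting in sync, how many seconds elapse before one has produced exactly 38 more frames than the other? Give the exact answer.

The gap grows by |60 − 50| = 10 frames per second.
Time for a 38-frame gap: 38 ÷ (10) = 3.8 s.

3.8 seconds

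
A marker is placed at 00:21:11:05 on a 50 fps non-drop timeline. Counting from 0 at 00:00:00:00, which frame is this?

63555

Total seconds to the label: (0 × 3600 + 21 × 60 + 11) = 1271.
Frame index = 1271 × 50 + 5 = 63555.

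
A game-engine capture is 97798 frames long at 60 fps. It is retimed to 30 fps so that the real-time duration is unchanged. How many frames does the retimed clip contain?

Target frames = source frames × (target rate / source rate) = 97798 × (30)/(60) = 97798 × 1/2 = 48899.

48899 frames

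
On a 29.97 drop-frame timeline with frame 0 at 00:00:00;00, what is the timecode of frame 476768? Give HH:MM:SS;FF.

Ten DF minutes hold 17982 frames, so frame 476768 lies in block 26 (frames 467532–485513) with 9236 frames into that block.
The block's first minute is 1800 frames and the rest 1798 each; 9236 frames reaches minute 5, so 26 × 18 + 5 × 2 = 478 labels have been skipped so far.
Adding those back, label number 476768 + 478 = 477246 at 30 labels/s is 15908 s + 6 f = 4 h 25 min 8 s frame 6, i.e. 04:25:08;06.

04:25:08;06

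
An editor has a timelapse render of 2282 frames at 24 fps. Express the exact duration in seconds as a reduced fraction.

Running time = 2282 ÷ (24) = 2282 × 1/24 = 1141/12 s.

1141/12 seconds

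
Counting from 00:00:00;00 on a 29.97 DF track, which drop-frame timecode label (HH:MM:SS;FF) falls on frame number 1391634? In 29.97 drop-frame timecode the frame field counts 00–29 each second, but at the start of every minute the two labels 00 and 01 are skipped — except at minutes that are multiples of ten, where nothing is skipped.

Ten DF minutes hold 17982 frames, so frame 1391634 lies in block 77 (frames 1384614–1402595) with 7020 frames into that block.
The block's first minute is 1800 frames and the rest 1798 each; 7020 frames reaches minute 3, so 77 × 18 + 3 × 2 = 1392 labels have been skipped so far.
Adding those back, label number 1391634 + 1392 = 1393026 at 30 labels/s is 46434 s + 6 f = 12 h 53 min 54 s frame 6, i.e. 12:53:54;06.

12:53:54;06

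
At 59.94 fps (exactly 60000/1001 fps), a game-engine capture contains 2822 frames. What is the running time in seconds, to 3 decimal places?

Running time = 2822 × 1001/60000 = 1412411/30000 s ≈ 47.080 s.

47.080 seconds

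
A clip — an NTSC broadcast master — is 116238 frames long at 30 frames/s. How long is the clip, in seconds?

3874.6 seconds

Running time = 116238 / (30) = 3874.6 s.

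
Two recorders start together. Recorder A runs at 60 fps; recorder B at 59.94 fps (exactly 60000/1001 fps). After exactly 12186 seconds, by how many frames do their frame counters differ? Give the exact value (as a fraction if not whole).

A emits 60 × 12186 = 731160 frames; B emits 60000/1001 × 12186 = 731160000/1001.
Difference = 731160/1001 frames (≈ 730.4296); B is behind A.

731160/1001 frames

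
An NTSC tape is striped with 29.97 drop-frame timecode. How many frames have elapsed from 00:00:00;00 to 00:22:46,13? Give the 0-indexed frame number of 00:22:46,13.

Complete 10-minute blocks: 2, each 17982 frames → 35964.
Remaining 2 whole minutes in the current block: 1800 + 1 × 1798 = 3598 frames.
Within the current minute: 46 × 30 + 13 − 2 = 1391 (labels ;00/;01 skipped at this minute). Total = 35964 + 3598 + 1391 = 40953.

40953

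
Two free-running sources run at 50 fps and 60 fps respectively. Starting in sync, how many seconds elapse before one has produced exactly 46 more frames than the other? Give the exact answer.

4.6 seconds

The gap grows by |60 − 50| = 10 frames per second.
Time for a 46-frame gap: 46 ÷ (10) = 4.6 s.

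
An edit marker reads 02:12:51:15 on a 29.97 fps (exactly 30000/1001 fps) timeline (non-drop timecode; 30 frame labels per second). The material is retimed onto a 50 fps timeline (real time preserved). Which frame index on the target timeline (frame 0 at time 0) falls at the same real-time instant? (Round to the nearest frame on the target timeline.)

frame 398974

Source frame index: (2×3600 + 12×60 + 51) × 30 + 15 = 239145.
Real time: 239145 / (30000/1001) = 15958943/2000 s.
Target frame: (15958943/2000) × (50) = 15958943/40 ≈ 398973.575 → 398974.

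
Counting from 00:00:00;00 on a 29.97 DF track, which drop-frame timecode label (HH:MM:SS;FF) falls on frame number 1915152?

17:45:02;10

Each 10-minute DF block holds 10 × 60 × 30 − 9 × 2 = 17982 frames. 1915152 ÷ 17982 → 106 full blocks, remainder 9060.
Within the partial block the first minute is 1800 frames and each further minute 1798, so 5 further minute boundaries passed. Total skipped labels = 18 × 106 + 2 × 5 = 1918.
Non-drop label index = 1915152 + 1918 = 1917070; at 30 labels/s that is 17:45:02:10, i.e. DF 17:45:02;10.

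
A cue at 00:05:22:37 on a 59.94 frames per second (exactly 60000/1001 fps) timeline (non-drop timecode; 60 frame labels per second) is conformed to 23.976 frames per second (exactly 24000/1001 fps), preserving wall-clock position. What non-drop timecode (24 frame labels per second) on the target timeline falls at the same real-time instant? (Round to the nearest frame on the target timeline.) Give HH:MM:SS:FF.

Source frame index: (0×3600 + 5×60 + 22) × 60 + 37 = 19357.
Real time: 19357 / (60000/1001) = 19376357/60000 s.
Target frame: (19376357/60000) × (24000/1001) = 38714/5 ≈ 7742.800 → 7743.
At 24 labels/s: frame 7743 → 00:05:22:15.

00:05:22:15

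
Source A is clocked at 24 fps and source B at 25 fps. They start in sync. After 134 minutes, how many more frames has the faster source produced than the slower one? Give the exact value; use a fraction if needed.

134 min = 8040 s.
A emits 24 × 8040 = 192960 frames; B emits 25 × 8040 = 201000.
Difference = 8040 frames; B is ahead of A.

8040 frames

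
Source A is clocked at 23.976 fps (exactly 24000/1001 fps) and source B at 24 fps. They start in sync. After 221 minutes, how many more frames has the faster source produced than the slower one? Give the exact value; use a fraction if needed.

221 min = 13260 s.
A emits 24000/1001 × 13260 = 24480000/77 frames; B emits 24 × 13260 = 318240.
Difference = 24480/77 frames (≈ 317.9221); B is ahead of A.

24480/77 frames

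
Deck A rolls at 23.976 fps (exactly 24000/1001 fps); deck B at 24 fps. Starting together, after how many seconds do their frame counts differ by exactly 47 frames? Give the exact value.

The gap grows by |24 − 24000/1001| = 24/1001 frames per second.
Time for a 47-frame gap: 47 ÷ (24/1001) = 47047/24 s.

47047/24 seconds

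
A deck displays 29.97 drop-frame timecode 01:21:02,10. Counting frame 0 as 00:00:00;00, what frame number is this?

As if non-drop at 30 labels/s: (1 × 3600 + 21 × 60 + 2) × 30 + 10 = 145870.
Minute boundaries passed: 81; those not divisible by 10: 81 − 8 = 73; dropped labels = 2 × 73 = 146.
Actual frame index = 145870 − 146 = 145724.

145724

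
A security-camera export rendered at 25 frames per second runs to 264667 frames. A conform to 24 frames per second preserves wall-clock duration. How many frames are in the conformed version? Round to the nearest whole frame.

Frames at target rate = 264667 × (24) / (25) = 6352008/25 ≈ 254080.320.
Nearest whole frame: 254080.

254080 frames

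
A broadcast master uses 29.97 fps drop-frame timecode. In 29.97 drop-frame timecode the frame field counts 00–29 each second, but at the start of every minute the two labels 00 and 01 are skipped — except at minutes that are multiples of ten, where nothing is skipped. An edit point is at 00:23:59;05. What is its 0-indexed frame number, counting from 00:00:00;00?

Complete 10-minute blocks: 2, each 17982 frames → 35964.
Remaining 3 whole minutes in the current block: 1800 + 2 × 1798 = 5396 frames.
Within the current minute: 59 × 30 + 5 − 2 = 1773 (labels ;00/;01 skipped at this minute). Total = 35964 + 5396 + 1773 = 43133.

43133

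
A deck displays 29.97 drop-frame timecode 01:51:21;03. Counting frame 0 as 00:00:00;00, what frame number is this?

As if non-drop at 30 labels/s: (1 × 3600 + 51 × 60 + 21) × 30 + 3 = 200433.
Minute boundaries passed: 111; those not divisible by 10: 111 − 11 = 100; dropped labels = 2 × 100 = 200.
Actual frame index = 200433 − 200 = 200233.

200233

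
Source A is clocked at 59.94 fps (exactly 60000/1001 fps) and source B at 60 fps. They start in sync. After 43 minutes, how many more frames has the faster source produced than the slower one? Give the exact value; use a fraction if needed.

43 min = 2580 s.
A emits 60000/1001 × 2580 = 154800000/1001 frames; B emits 60 × 2580 = 154800.
Difference = 154800/1001 frames (≈ 154.6454); B is ahead of A.

154800/1001 frames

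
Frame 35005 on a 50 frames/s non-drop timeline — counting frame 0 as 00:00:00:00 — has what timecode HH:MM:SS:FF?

00:11:40:05

35005 ÷ 50 = 700 full seconds, remainder 5 frames.
700 s = 0 h 11 min 40 s.
Timecode: 00:11:40:05.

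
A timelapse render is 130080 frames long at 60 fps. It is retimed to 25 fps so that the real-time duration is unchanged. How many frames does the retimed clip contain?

Target frames = source frames × (target rate / source rate) = 130080 × (25)/(60) = 130080 × 5/12 = 54200.

54200 frames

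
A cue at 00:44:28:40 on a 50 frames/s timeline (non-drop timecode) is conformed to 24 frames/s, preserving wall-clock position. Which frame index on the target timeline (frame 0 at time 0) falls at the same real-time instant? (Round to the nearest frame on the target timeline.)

frame 64051

Source frame index: (0×3600 + 44×60 + 28) × 50 + 40 = 133440.
Real time: 133440 / (50) = 13344/5 s.
Target frame: (13344/5) × (24) = 320256/5 ≈ 64051.200 → 64051.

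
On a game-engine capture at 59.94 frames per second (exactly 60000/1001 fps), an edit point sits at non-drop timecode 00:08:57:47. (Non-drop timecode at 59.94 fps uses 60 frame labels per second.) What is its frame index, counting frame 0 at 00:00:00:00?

Total seconds to the label: (0 × 3600 + 8 × 60 + 57) = 537.
Frame index = 537 × 60 + 47 = 32267.

frame 32267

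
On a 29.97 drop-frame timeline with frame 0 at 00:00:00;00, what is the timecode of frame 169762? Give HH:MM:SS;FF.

Each 10-minute DF block holds 10 × 60 × 30 − 9 × 2 = 17982 frames. 169762 ÷ 17982 → 9 full blocks, remainder 7924.
Within the partial block the first minute is 1800 frames and each further minute 1798, so 4 further minute boundaries passed. Total skipped labels = 18 × 9 + 2 × 4 = 170.
Non-drop label index = 169762 + 170 = 169932; at 30 labels/s that is 01:34:24:12, i.e. DF 01:34:24;12.

01:34:24;12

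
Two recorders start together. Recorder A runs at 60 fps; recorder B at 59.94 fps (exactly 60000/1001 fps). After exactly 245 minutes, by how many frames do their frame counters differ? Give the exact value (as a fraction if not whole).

245 min = 14700 s.
A emits 60 × 14700 = 882000 frames; B emits 60000/1001 × 14700 = 126000000/143.
Difference = 126000/143 frames (≈ 881.1189); B is behind A.

126000/143 frames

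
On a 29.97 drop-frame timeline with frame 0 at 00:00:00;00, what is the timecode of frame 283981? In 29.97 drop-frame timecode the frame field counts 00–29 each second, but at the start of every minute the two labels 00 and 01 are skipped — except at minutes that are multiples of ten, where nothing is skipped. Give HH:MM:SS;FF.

02:37:55;15

Each 10-minute DF block holds 10 × 60 × 30 − 9 × 2 = 17982 frames. 283981 ÷ 17982 → 15 full blocks, remainder 14251.
Within the partial block the first minute is 1800 frames and each further minute 1798, so 7 further minute boundaries passed. Total skipped labels = 18 × 15 + 2 × 7 = 284.
Non-drop label index = 283981 + 284 = 284265; at 30 labels/s that is 02:37:55:15, i.e. DF 02:37:55;15.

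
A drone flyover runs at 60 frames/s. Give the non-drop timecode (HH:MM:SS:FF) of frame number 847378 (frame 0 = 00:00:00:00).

847378 ÷ 60 = 14122 full seconds, remainder 58 frames.
14122 s = 3 h 55 min 22 s.
Timecode: 03:55:22:58.

03:55:22:58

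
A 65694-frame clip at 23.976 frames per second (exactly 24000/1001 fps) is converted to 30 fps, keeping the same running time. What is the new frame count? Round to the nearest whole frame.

82200 frames

Frames at target rate = 65694 × (30) / (24000/1001) = 32879847/400 ≈ 82199.617.
Nearest whole frame: 82200.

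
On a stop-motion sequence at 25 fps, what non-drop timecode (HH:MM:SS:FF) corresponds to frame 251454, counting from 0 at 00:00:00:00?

02:47:38:04

251454 ÷ 25 = 10058 full seconds, remainder 4 frames.
10058 s = 2 h 47 min 38 s.
Timecode: 02:47:38:04.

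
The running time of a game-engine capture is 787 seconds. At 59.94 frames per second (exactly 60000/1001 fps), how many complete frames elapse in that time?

47172 frames

Frames = 787 × 60000/1001 = 47220000/1001 ≈ 47172.8272.
Complete frames: 47172.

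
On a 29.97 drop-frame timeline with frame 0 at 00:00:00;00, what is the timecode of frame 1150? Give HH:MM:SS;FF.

Ten DF minutes hold 17982 frames, so frame 1150 lies in block 0 (frames 0–17981) with 1150 frames into that block.
The block's first minute is 1800 frames and the rest 1798 each; 1150 frames reaches minute 0, so 0 × 18 + 0 × 2 = 0 labels have been skipped so far.
Adding those back, label number 1150 + 0 = 1150 at 30 labels/s is 38 s + 10 f = 0 h 0 min 38 s frame 10, i.e. 00:00:38;10.

00:00:38;10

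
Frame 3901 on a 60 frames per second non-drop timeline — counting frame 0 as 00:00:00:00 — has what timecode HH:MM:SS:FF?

3901 ÷ 60 = 65 full seconds, remainder 1 frame.
65 s = 0 h 1 min 5 s.
Timecode: 00:01:05:01.

00:01:05:01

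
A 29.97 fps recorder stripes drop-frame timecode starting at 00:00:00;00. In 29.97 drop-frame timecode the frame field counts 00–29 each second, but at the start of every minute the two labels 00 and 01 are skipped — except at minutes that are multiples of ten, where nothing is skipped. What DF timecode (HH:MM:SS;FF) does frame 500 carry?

Ten DF minutes hold 17982 frames, so frame 500 lies in block 0 (frames 0–17981) with 500 frames into that block.
The block's first minute is 1800 frames and the rest 1798 each; 500 frames reaches minute 0, so 0 × 18 + 0 × 2 = 0 labels have been skipped so far.
Adding those back, label number 500 + 0 = 500 at 30 labels/s is 16 s + 20 f = 0 h 0 min 16 s frame 20, i.e. 00:00:16;20.

00:00:16;20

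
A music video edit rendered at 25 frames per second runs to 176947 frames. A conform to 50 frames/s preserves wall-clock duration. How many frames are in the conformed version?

353894 frames

Target frames = source frames × (target rate / source rate) = 176947 × (50)/(25) = 176947 × 2 = 353894.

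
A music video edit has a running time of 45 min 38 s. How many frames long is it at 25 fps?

45 min 38 s = 2738 s.
Frames = 2738 × 25 = 68450.

68450 frames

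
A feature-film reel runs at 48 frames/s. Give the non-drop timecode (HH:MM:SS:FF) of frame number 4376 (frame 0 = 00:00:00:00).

00:01:31:08

4376 ÷ 48 = 91 full seconds, remainder 8 frames.
91 s = 0 h 1 min 31 s.
Timecode: 00:01:31:08.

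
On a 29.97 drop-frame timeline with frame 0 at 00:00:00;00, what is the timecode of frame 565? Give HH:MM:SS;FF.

00:00:18;25

Each 10-minute DF block holds 10 × 60 × 30 − 9 × 2 = 17982 frames. 565 ÷ 17982 → 0 full blocks, remainder 565.
Within the partial block the first minute is 1800 frames and each further minute 1798, so 0 further minute boundaries passed. Total skipped labels = 18 × 0 + 2 × 0 = 0.
Non-drop label index = 565 + 0 = 565; at 30 labels/s that is 00:00:18:25, i.e. DF 00:00:18;25.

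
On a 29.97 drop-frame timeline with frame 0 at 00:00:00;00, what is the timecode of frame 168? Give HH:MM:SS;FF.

Ten DF minutes hold 17982 frames, so frame 168 lies in block 0 (frames 0–17981) with 168 frames into that block.
The block's first minute is 1800 frames and the rest 1798 each; 168 frames reaches minute 0, so 0 × 18 + 0 × 2 = 0 labels have been skipped so far.
Adding those back, label number 168 + 0 = 168 at 30 labels/s is 5 s + 18 f = 0 h 0 min 5 s frame 18, i.e. 00:00:05;18.

00:00:05;18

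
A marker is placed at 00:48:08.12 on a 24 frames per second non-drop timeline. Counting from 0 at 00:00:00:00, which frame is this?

Total seconds to the label: (0 × 3600 + 48 × 60 + 8) = 2888.
Frame index = 2888 × 24 + 12 = 69324.

69324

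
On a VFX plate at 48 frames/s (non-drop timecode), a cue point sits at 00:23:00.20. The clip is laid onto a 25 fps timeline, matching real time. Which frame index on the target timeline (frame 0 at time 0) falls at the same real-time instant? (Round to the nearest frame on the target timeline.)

Source frame index: (0×3600 + 23×60 + 0) × 48 + 20 = 66260.
Real time: 66260 / (48) = 16565/12 s.
Target frame: (16565/12) × (25) = 414125/12 ≈ 34510.417 → 34510.

frame 34510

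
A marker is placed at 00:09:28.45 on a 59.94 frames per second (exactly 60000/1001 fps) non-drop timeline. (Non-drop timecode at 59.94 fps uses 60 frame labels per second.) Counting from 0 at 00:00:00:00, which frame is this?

34125

Total seconds to the label: (0 × 3600 + 9 × 60 + 28) = 568.
Frame index = 568 × 60 + 45 = 34125.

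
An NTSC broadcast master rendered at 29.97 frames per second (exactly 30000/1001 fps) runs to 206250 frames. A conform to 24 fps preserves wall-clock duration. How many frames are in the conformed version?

165165 frames

Target frames = source frames × (target rate / source rate) = 206250 × (24)/(30000/1001) = 206250 × 1001/1250 = 165165.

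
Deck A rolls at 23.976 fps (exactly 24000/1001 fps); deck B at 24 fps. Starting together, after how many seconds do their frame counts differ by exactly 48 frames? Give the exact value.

2002 seconds

The gap grows by |24 − 24000/1001| = 24/1001 frames per second.
Time for a 48-frame gap: 48 ÷ (24/1001) = 2002 s.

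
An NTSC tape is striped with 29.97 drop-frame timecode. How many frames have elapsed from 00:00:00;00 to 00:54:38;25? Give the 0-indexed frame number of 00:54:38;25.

98267

As if non-drop at 30 labels/s: (0 × 3600 + 54 × 60 + 38) × 30 + 25 = 98365.
Minute boundaries passed: 54; those not divisible by 10: 54 − 5 = 49; dropped labels = 2 × 49 = 98.
Actual frame index = 98365 − 98 = 98267.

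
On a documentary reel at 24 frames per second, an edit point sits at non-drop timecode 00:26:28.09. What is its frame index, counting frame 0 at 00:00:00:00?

Total seconds to the label: (0 × 3600 + 26 × 60 + 28) = 1588.
Frame index = 1588 × 24 + 9 = 38121.

38121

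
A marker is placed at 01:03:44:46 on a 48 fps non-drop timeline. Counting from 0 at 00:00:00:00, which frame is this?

Total seconds to the label: (1 × 3600 + 3 × 60 + 44) = 3824.
Frame index = 3824 × 48 + 46 = 183598.

183598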